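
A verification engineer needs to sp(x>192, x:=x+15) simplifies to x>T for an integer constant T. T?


Formula: sp(P, x:=E) = exists old_x. (x = E[old_x/x]) AND P[old_x/x] (old_x is the value of x before the assignment; eliminate old_x by solving x = E[old_x/x] for old_x)
Step 1: Precondition P: x>192, i.e. old_x > 192
Step 2: Assignment gives x = old_x + 15, so old_x = x - 15
Step 3: Substitute into P: x - 15 > 192
Step 4: Simplify: x > 192+15 = 207

207


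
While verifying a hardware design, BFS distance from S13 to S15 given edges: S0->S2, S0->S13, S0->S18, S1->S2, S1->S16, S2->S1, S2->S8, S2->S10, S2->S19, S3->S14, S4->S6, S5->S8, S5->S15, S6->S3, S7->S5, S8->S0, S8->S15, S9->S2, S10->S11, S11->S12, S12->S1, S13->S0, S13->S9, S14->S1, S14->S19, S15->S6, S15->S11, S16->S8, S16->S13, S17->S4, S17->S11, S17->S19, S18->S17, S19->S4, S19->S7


BFS layer-by-layer from S13:
  dist 0: {S13}
  dist 1: {S0, S9}
  dist 2: {S2, S18}
  dist 3: {S1, S8, S10, S17, S19}
  dist 4: {S4, S7, S11, S15, S16}
  -> S15 reached at distance 4
Shortest path length = 4

4


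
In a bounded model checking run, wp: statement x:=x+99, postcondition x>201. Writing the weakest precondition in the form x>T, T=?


Formula: wp(x:=E, P) = P[E/x] (substitute E for x in postcondition)
Step 1: Postcondition: x>201
Step 2: Substitute x+99 for x: x+99>201
Step 3: Solve for x: x > 201-99 = 102

102


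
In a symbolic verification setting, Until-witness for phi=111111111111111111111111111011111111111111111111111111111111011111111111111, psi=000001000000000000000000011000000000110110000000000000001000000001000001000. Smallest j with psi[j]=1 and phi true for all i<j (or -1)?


(phi U psi) at 0: need smallest j with psi[j]=1 and phi[i]=1 for all i in [0,j).
Scan from step 0:
  step 0: phi=1, psi=0 -> continue
  step 1: phi=1, psi=0 -> continue
  step 2: phi=1, psi=0 -> continue
  step 3: phi=1, psi=0 -> continue
  step 5: psi=1 and phi held for [0,5) -> witness found
Witness step = 5

5


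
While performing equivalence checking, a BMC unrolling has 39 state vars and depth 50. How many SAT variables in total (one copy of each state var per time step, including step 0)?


BMC unrolls to depth k, creating one copy of each state var for steps 0..k.
Step count = 50 + 1 = 51 (steps 0 through 50)
Vars per step = 39
Total = 39 * 51 = 1989

1989


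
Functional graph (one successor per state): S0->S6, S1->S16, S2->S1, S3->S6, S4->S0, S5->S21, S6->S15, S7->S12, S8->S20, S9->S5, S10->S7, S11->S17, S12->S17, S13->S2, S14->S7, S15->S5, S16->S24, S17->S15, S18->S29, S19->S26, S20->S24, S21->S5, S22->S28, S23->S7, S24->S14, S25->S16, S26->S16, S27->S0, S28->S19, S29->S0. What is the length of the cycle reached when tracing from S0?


Trace from S0 until a state repeats:
  S0 -> S6 -> S15 -> S5 -> S21 -> S5
S5 first seen at step 3, revisited at step 5.
Cycle length = 5 - 3 = 2

2


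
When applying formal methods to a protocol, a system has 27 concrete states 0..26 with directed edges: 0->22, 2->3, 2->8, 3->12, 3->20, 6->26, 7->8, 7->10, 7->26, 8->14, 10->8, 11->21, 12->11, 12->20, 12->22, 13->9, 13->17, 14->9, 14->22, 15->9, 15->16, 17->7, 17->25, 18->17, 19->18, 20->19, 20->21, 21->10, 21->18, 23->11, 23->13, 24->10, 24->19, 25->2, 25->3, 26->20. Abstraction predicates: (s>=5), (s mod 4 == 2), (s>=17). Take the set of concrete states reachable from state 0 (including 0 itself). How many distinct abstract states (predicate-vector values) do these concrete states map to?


BFS from 0:
Concrete reachable: {0, 22}
Abstract via predicates (s>=5), (s mod 4 == 2), (s>=17):
  (0,0,0) <- {0}
  (1,1,1) <- {22}
Distinct abstract states = 2

2


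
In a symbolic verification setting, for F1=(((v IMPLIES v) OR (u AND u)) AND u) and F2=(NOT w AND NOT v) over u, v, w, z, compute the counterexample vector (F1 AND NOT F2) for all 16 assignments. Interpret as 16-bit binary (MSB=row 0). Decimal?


F1 = (((v IMPLIES v) OR (u AND u)) AND u)
F2 = (NOT w AND NOT v)
Counterexample to F1=>F2 is where F1=1 and F2=0.
Evaluate each row (bits = u,v,w,z, MSB first):
  row 0 [0000]: F1=0 F2=1 -> F1&~F2 -> 0
  row 1 [0001]: F1=0 F2=1 -> F1&~F2 -> 0
  row 2 [0010]: F1=0 F2=0 -> F1&~F2 -> 0
  row 3 [0011]: F1=0 F2=0 -> F1&~F2 -> 0
  row 4 [0100]: F1=0 F2=0 -> F1&~F2 -> 0
  row 5 [0101]: F1=0 F2=0 -> F1&~F2 -> 0
  row 6 [0110]: F1=0 F2=0 -> F1&~F2 -> 0
  row 7 [0111]: F1=0 F2=0 -> F1&~F2 -> 0
  row 8 [1000]: F1=1 F2=1 -> F1&~F2 -> 0
  row 9 [1001]: F1=1 F2=1 -> F1&~F2 -> 0
  row 10 [1010]: F1=1 F2=0 -> F1&~F2 -> 1
  row 11 [1011]: F1=1 F2=0 -> F1&~F2 -> 1
  row 12 [1100]: F1=1 F2=0 -> F1&~F2 -> 1
  row 13 [1101]: F1=1 F2=0 -> F1&~F2 -> 1
  row 14 [1110]: F1=1 F2=0 -> F1&~F2 -> 1
  row 15 [1111]: F1=1 F2=0 -> F1&~F2 -> 1
Full result column, 4 rows per line (u,v fixed per line; w,z runs 00..11 left to right):
  rows 0-3 [u,v=00]: 0000  = hex 0
  rows 4-7 [u,v=01]: 0000  = hex 0
  rows 8-11 [u,v=10]: 0011  = hex 3
  rows 12-15 [u,v=11]: 1111  = hex F
Counterexample vector (row 0 .. row 15) = 0000000000111111
Output column grouped in 4s = 0000 0000 0011 1111 = 0x003F
Convert to decimal digit by digit (value = value*16 + digit):
  0 -> 0
  0*16 + 0 = 0
  0*16 + 3 = 3
  3*16 + 15 (F) = 63
Decimal = 63

63


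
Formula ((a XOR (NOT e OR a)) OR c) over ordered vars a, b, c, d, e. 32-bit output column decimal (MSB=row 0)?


Formula: ((a XOR (NOT e OR a)) OR c) over a, b, c, d, e (32 rows)
Evaluate each row (bits = a,b,c,d,e, MSB first):
  row 0 [00000]: ((0 XOR (NOT 0 OR 0)) OR 0) -> 1
  row 1 [00001]: ((0 XOR (NOT 1 OR 0)) OR 0) -> 0
  row 2 [00010]: ((0 XOR (NOT 0 OR 0)) OR 0) -> 1
  row 3 [00011]: ((0 XOR (NOT 1 OR 0)) OR 0) -> 0
  row 4 [00100]: ((0 XOR (NOT 0 OR 0)) OR 1) -> 1
  row 5 [00101]: ((0 XOR (NOT 1 OR 0)) OR 1) -> 1
  row 6 [00110]: ((0 XOR (NOT 0 OR 0)) OR 1) -> 1
  row 7 [00111]: ((0 XOR (NOT 1 OR 0)) OR 1) -> 1
  row 8 [01000]: ((0 XOR (NOT 0 OR 0)) OR 0) -> 1
  row 9 [01001]: ((0 XOR (NOT 1 OR 0)) OR 0) -> 0
  row 10 [01010]: ((0 XOR (NOT 0 OR 0)) OR 0) -> 1
  row 11 [01011]: ((0 XOR (NOT 1 OR 0)) OR 0) -> 0
  row 12 [01100]: ((0 XOR (NOT 0 OR 0)) OR 1) -> 1
  row 13 [01101]: ((0 XOR (NOT 1 OR 0)) OR 1) -> 1
  row 14 [01110]: ((0 XOR (NOT 0 OR 0)) OR 1) -> 1
  row 15 [01111]: ((0 XOR (NOT 1 OR 0)) OR 1) -> 1
  row 16 [10000]: ((1 XOR (NOT 0 OR 1)) OR 0) -> 0
  row 17 [10001]: ((1 XOR (NOT 1 OR 1)) OR 0) -> 0
  row 18 [10010]: ((1 XOR (NOT 0 OR 1)) OR 0) -> 0
  row 19 [10011]: ((1 XOR (NOT 1 OR 1)) OR 0) -> 0
  row 20 [10100]: ((1 XOR (NOT 0 OR 1)) OR 1) -> 1
  row 21 [10101]: ((1 XOR (NOT 1 OR 1)) OR 1) -> 1
  row 22 [10110]: ((1 XOR (NOT 0 OR 1)) OR 1) -> 1
  row 23 [10111]: ((1 XOR (NOT 1 OR 1)) OR 1) -> 1
  row 24 [11000]: ((1 XOR (NOT 0 OR 1)) OR 0) -> 0
  row 25 [11001]: ((1 XOR (NOT 1 OR 1)) OR 0) -> 0
  row 26 [11010]: ((1 XOR (NOT 0 OR 1)) OR 0) -> 0
  row 27 [11011]: ((1 XOR (NOT 1 OR 1)) OR 0) -> 0
  row 28 [11100]: ((1 XOR (NOT 0 OR 1)) OR 1) -> 1
  row 29 [11101]: ((1 XOR (NOT 1 OR 1)) OR 1) -> 1
  row 30 [11110]: ((1 XOR (NOT 0 OR 1)) OR 1) -> 1
  row 31 [11111]: ((1 XOR (NOT 1 OR 1)) OR 1) -> 1
Full result column, 4 rows per line (a,b,c fixed per line; d,e runs 00..11 left to right):
  rows 0-3 [a,b,c=000]: 1010  = hex A
  rows 4-7 [a,b,c=001]: 1111  = hex F
  rows 8-11 [a,b,c=010]: 1010  = hex A
  rows 12-15 [a,b,c=011]: 1111  = hex F
  rows 16-19 [a,b,c=100]: 0000  = hex 0
  rows 20-23 [a,b,c=101]: 1111  = hex F
  rows 24-27 [a,b,c=110]: 0000  = hex 0
  rows 28-31 [a,b,c=111]: 1111  = hex F
Output column (row 0 .. row 31) = 10101111101011110000111100001111
Output column grouped in 4s = 1010 1111 1010 1111 0000 1111 0000 1111 = 0xAFAF0F0F
Convert to decimal digit by digit (value = value*16 + digit):
  A -> 10
  10*16 + 15 (F) = 175
  175*16 + 10 (A) = 2810
  2810*16 + 15 (F) = 44975
  44975*16 + 0 = 719600
  719600*16 + 15 (F) = 11513615
  11513615*16 + 0 = 184217840
  184217840*16 + 15 (F) = 2947485455
Decimal = 2947485455

2947485455


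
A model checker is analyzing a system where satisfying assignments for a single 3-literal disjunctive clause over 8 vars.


Step 1: Total=2^8=256
Step 2: Unsat when all 3 false: 2^5=32
Step 3: Sat=256-32=224

224


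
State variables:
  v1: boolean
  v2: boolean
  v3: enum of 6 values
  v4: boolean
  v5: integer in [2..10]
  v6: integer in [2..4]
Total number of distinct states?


State space = product of domain sizes of all variables.
Domain sizes:
  v1 (boolean): 2
  v2 (boolean): 2
  v3 (enum of 6 values): 6
  v4 (boolean): 2
  v5 (integer in [2..10]): 9
  v6 (integer in [2..4]): 3
Product = 2 * 2 * 6 * 2 * 9 * 3 = 1296

1296


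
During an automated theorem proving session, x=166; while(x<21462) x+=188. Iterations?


Step 1: x goes from 166 toward 21462 by 188; the body runs while x<21462, so iterations = ceil((bound-start)/step)
Step 2: Distance=21296
Step 3: ceil(21296/188)=114

114


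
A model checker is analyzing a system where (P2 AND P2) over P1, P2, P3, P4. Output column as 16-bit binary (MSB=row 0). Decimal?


Formula: (P2 AND P2) over P1, P2, P3, P4 (16 rows)
Evaluate each row (bits = P1,P2,P3,P4, MSB first):
  row 0 [0000]: (0 AND 0) -> 0
  row 1 [0001]: (0 AND 0) -> 0
  row 2 [0010]: (0 AND 0) -> 0
  row 3 [0011]: (0 AND 0) -> 0
  row 4 [0100]: (1 AND 1) -> 1
  row 5 [0101]: (1 AND 1) -> 1
  row 6 [0110]: (1 AND 1) -> 1
  row 7 [0111]: (1 AND 1) -> 1
  row 8 [1000]: (0 AND 0) -> 0
  row 9 [1001]: (0 AND 0) -> 0
  row 10 [1010]: (0 AND 0) -> 0
  row 11 [1011]: (0 AND 0) -> 0
  row 12 [1100]: (1 AND 1) -> 1
  row 13 [1101]: (1 AND 1) -> 1
  row 14 [1110]: (1 AND 1) -> 1
  row 15 [1111]: (1 AND 1) -> 1
Full result column, 4 rows per line (P1,P2 fixed per line; P3,P4 runs 00..11 left to right):
  rows 0-3 [P1,P2=00]: 0000  = hex 0
  rows 4-7 [P1,P2=01]: 1111  = hex F
  rows 8-11 [P1,P2=10]: 0000  = hex 0
  rows 12-15 [P1,P2=11]: 1111  = hex F
Output column (row 0 .. row 15) = 0000111100001111
Output column grouped in 4s = 0000 1111 0000 1111 = 0x0F0F
Convert to decimal digit by digit (value = value*16 + digit):
  0 -> 0
  0*16 + 15 (F) = 15
  15*16 + 0 = 240
  240*16 + 15 (F) = 3855
Decimal = 3855

3855


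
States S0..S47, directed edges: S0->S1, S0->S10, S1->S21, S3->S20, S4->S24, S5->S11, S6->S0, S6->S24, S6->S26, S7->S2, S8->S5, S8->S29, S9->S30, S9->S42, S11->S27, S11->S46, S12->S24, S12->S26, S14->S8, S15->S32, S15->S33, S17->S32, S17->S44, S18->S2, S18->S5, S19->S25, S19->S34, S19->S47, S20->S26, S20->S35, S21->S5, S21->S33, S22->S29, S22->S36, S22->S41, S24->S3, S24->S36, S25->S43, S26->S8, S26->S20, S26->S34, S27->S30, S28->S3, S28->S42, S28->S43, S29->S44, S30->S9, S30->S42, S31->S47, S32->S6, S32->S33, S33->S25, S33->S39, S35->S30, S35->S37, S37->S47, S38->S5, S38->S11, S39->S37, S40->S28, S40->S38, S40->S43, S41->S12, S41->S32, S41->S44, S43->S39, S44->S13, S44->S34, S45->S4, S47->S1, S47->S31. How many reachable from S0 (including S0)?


BFS from S0:
  layer 0: {S0}
  layer 1: {S1, S10}
  layer 2: {S21}
  layer 3: {S5, S33}
  layer 4: {S11, S25, S39}
  layer 5: {S27, S37, S43, S46}
  layer 6: {S30, S47}
  layer 7: {S9, S31, S42}
Reachable set: {S0, S1, S5, S9, S10, S11, S21, S25, S27, S30, S31, S33, S37, S39, S42, S43, S46, S47}
Count = 18

18


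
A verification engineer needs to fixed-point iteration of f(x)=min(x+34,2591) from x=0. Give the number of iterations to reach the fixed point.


Step 1: x=0, cap=2591, increment=34
Step 2: x grows by 34 each step until capped at 2591; fixed point is x=2591
Step 3: iterations = ceil(2591/34) = 77

77


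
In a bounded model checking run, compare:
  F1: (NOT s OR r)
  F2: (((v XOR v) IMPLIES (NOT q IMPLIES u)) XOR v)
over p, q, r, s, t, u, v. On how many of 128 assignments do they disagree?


F1 = (NOT s OR r)
F2 = (((v XOR v) IMPLIES (NOT q IMPLIES u)) XOR v)
Evaluate both on each of 128 rows (bits = p,q,r,s,t,u,v):
  row 0 [0000000]: F1=1 F2=1 -> 0
  row 1 [0000001]: F1=1 F2=0 (differ) -> 1
  row 2 [0000010]: F1=1 F2=1 -> 0
  row 3 [0000011]: F1=1 F2=0 (differ) -> 1
  row 4 [0000100]: F1=1 F2=1 -> 0
  (every remaining row is evaluated the same way; all 128 results are listed next)
Full result column, 8 rows per line (p,q,r,s fixed per line; t,u,v runs 000..111 left to right):
  rows 0-7 [p,q,r,s=0000]: 01010101  (ones: 4)
  rows 8-15 [p,q,r,s=0001]: 10101010  (ones: 4)
  rows 16-23 [p,q,r,s=0010]: 01010101  (ones: 4)
  rows 24-31 [p,q,r,s=0011]: 01010101  (ones: 4)
  rows 32-39 [p,q,r,s=0100]: 01010101  (ones: 4)
  rows 40-47 [p,q,r,s=0101]: 10101010  (ones: 4)
  rows 48-55 [p,q,r,s=0110]: 01010101  (ones: 4)
  rows 56-63 [p,q,r,s=0111]: 01010101  (ones: 4)
  rows 64-71 [p,q,r,s=1000]: 01010101  (ones: 4)
  rows 72-79 [p,q,r,s=1001]: 10101010  (ones: 4)
  rows 80-87 [p,q,r,s=1010]: 01010101  (ones: 4)
  rows 88-95 [p,q,r,s=1011]: 01010101  (ones: 4)
  rows 96-103 [p,q,r,s=1100]: 01010101  (ones: 4)
  rows 104-111 [p,q,r,s=1101]: 10101010  (ones: 4)
  rows 112-119 [p,q,r,s=1110]: 01010101  (ones: 4)
  rows 120-127 [p,q,r,s=1111]: 01010101  (ones: 4)
Disagreements = 4+4+4+4+4+4+4+4+4+4+4+4+4+4+4+4 = 64

64


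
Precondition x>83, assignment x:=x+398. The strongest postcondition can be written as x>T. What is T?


Formula: sp(P, x:=E) = exists old_x. (x = E[old_x/x]) AND P[old_x/x] (old_x is the value of x before the assignment; eliminate old_x by solving x = E[old_x/x] for old_x)
Step 1: Precondition P: x>83, i.e. old_x > 83
Step 2: Assignment gives x = old_x + 398, so old_x = x - 398
Step 3: Substitute into P: x - 398 > 83
Step 4: Simplify: x > 83+398 = 481

481


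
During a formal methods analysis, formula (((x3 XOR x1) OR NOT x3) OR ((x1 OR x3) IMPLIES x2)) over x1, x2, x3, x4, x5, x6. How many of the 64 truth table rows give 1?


Formula: (((x3 XOR x1) OR NOT x3) OR ((x1 OR x3) IMPLIES x2)) over 6 vars (64 rows)
Evaluate each row (x1, x2, x3, x4, x5, x6 as bits, MSB first):
  row 0 [000000]: (((0 XOR 0) OR NOT 0) OR ((0 OR 0) IMPLIES 0)) -> 1
  row 1 [000001]: (((0 XOR 0) OR NOT 0) OR ((0 OR 0) IMPLIES 0)) -> 1
  row 2 [000010]: (((0 XOR 0) OR NOT 0) OR ((0 OR 0) IMPLIES 0)) -> 1
  row 3 [000011]: (((0 XOR 0) OR NOT 0) OR ((0 OR 0) IMPLIES 0)) -> 1
  row 4 [000100]: (((0 XOR 0) OR NOT 0) OR ((0 OR 0) IMPLIES 0)) -> 1
  (every remaining row is evaluated the same way; all 64 results are listed next)
Full result column, 8 rows per line (x1,x2,x3 fixed per line; x4,x5,x6 runs 000..111 left to right):
  rows 0-7 [x1,x2,x3=000]: 11111111  (ones: 8)
  rows 8-15 [x1,x2,x3=001]: 11111111  (ones: 8)
  rows 16-23 [x1,x2,x3=010]: 11111111  (ones: 8)
  rows 24-31 [x1,x2,x3=011]: 11111111  (ones: 8)
  rows 32-39 [x1,x2,x3=100]: 11111111  (ones: 8)
  rows 40-47 [x1,x2,x3=101]: 00000000  (ones: 0)
  rows 48-55 [x1,x2,x3=110]: 11111111  (ones: 8)
  rows 56-63 [x1,x2,x3=111]: 11111111  (ones: 8)
Count of 1-rows = 8+8+8+8+8+0+8+8 = 56

56


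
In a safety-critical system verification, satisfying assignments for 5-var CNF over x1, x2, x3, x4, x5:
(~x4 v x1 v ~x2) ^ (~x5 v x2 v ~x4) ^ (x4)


CNF with 3 clauses over 5 vars (32 assignments).
An assignment satisfies CNF iff every clause has >=1 true literal.
Check each row (bits = x1,x2,x3,x4,x5; clause T/F shown):
  row 0 [00000]: clauses=TTF -> 0
  row 1 [00001]: clauses=TTF -> 0
  row 2 [00010]: clauses=TTT -> 1
  row 3 [00011]: clauses=TFT -> 0
  row 4 [00100]: clauses=TTF -> 0
  row 5 [00101]: clauses=TTF -> 0
  row 6 [00110]: clauses=TTT -> 1
  row 7 [00111]: clauses=TFT -> 0
  row 8 [01000]: clauses=TTF -> 0
  row 9 [01001]: clauses=TTF -> 0
  row 10 [01010]: clauses=FTT -> 0
  row 11 [01011]: clauses=FTT -> 0
  row 12 [01100]: clauses=TTF -> 0
  row 13 [01101]: clauses=TTF -> 0
  row 14 [01110]: clauses=FTT -> 0
  row 15 [01111]: clauses=FTT -> 0
  row 16 [10000]: clauses=TTF -> 0
  row 17 [10001]: clauses=TTF -> 0
  row 18 [10010]: clauses=TTT -> 1
  row 19 [10011]: clauses=TFT -> 0
  row 20 [10100]: clauses=TTF -> 0
  row 21 [10101]: clauses=TTF -> 0
  row 22 [10110]: clauses=TTT -> 1
  row 23 [10111]: clauses=TFT -> 0
  row 24 [11000]: clauses=TTF -> 0
  row 25 [11001]: clauses=TTF -> 0
  row 26 [11010]: clauses=TTT -> 1
  row 27 [11011]: clauses=TTT -> 1
  row 28 [11100]: clauses=TTF -> 0
  row 29 [11101]: clauses=TTF -> 0
  row 30 [11110]: clauses=TTT -> 1
  row 31 [11111]: clauses=TTT -> 1
Full result column, 8 rows per line (x1,x2 fixed per line; x3,x4,x5 runs 000..111 left to right):
  rows 0-7 [x1,x2=00]: 00100010  (ones: 2)
  rows 8-15 [x1,x2=01]: 00000000  (ones: 0)
  rows 16-23 [x1,x2=10]: 00100010  (ones: 2)
  rows 24-31 [x1,x2=11]: 00110011  (ones: 4)
Satisfying assignments = 2+0+2+4 = 8

8


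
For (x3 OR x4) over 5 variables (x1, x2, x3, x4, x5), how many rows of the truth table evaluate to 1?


Formula: (x3 OR x4) over 5 vars (32 rows)
Evaluate each row (x1, x2, x3, x4, x5 as bits, MSB first):
  row 0 [00000]: (0 OR 0) -> 0
  row 1 [00001]: (0 OR 0) -> 0
  row 2 [00010]: (0 OR 1) -> 1
  row 3 [00011]: (0 OR 1) -> 1
  row 4 [00100]: (1 OR 0) -> 1
  row 5 [00101]: (1 OR 0) -> 1
  row 6 [00110]: (1 OR 1) -> 1
  row 7 [00111]: (1 OR 1) -> 1
  row 8 [01000]: (0 OR 0) -> 0
  row 9 [01001]: (0 OR 0) -> 0
  row 10 [01010]: (0 OR 1) -> 1
  row 11 [01011]: (0 OR 1) -> 1
  row 12 [01100]: (1 OR 0) -> 1
  row 13 [01101]: (1 OR 0) -> 1
  row 14 [01110]: (1 OR 1) -> 1
  row 15 [01111]: (1 OR 1) -> 1
  row 16 [10000]: (0 OR 0) -> 0
  row 17 [10001]: (0 OR 0) -> 0
  row 18 [10010]: (0 OR 1) -> 1
  row 19 [10011]: (0 OR 1) -> 1
  row 20 [10100]: (1 OR 0) -> 1
  row 21 [10101]: (1 OR 0) -> 1
  row 22 [10110]: (1 OR 1) -> 1
  row 23 [10111]: (1 OR 1) -> 1
  row 24 [11000]: (0 OR 0) -> 0
  row 25 [11001]: (0 OR 0) -> 0
  row 26 [11010]: (0 OR 1) -> 1
  row 27 [11011]: (0 OR 1) -> 1
  row 28 [11100]: (1 OR 0) -> 1
  row 29 [11101]: (1 OR 0) -> 1
  row 30 [11110]: (1 OR 1) -> 1
  row 31 [11111]: (1 OR 1) -> 1
Full result column, 8 rows per line (x1,x2 fixed per line; x3,x4,x5 runs 000..111 left to right):
  rows 0-7 [x1,x2=00]: 00111111  (ones: 6)
  rows 8-15 [x1,x2=01]: 00111111  (ones: 6)
  rows 16-23 [x1,x2=10]: 00111111  (ones: 6)
  rows 24-31 [x1,x2=11]: 00111111  (ones: 6)
Count of 1-rows = 6+6+6+6 = 24

24


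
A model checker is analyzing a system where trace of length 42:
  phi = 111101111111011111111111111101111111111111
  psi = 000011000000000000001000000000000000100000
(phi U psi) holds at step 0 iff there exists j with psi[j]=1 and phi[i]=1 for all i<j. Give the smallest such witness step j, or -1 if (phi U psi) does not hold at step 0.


(phi U psi) at 0: need smallest j with psi[j]=1 and phi[i]=1 for all i in [0,j).
Scan from step 0:
  step 0: phi=1, psi=0 -> continue
  step 1: phi=1, psi=0 -> continue
  step 2: phi=1, psi=0 -> continue
  step 3: phi=1, psi=0 -> continue
  step 4: psi=1 and phi held for [0,4) -> witness found
Witness step = 4

4


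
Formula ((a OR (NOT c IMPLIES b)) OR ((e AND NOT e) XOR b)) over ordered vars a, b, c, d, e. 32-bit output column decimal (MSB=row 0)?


Formula: ((a OR (NOT c IMPLIES b)) OR ((e AND NOT e) XOR b)) over a, b, c, d, e (32 rows)
Evaluate each row (bits = a,b,c,d,e, MSB first):
  row 0 [00000]: ((0 OR (NOT 0 IMPLIES 0)) OR ((0 AND NOT 0) XOR 0)) -> 0
  row 1 [00001]: ((0 OR (NOT 0 IMPLIES 0)) OR ((1 AND NOT 1) XOR 0)) -> 0
  row 2 [00010]: ((0 OR (NOT 0 IMPLIES 0)) OR ((0 AND NOT 0) XOR 0)) -> 0
  row 3 [00011]: ((0 OR (NOT 0 IMPLIES 0)) OR ((1 AND NOT 1) XOR 0)) -> 0
  row 4 [00100]: ((0 OR (NOT 1 IMPLIES 0)) OR ((0 AND NOT 0) XOR 0)) -> 1
  row 5 [00101]: ((0 OR (NOT 1 IMPLIES 0)) OR ((1 AND NOT 1) XOR 0)) -> 1
  row 6 [00110]: ((0 OR (NOT 1 IMPLIES 0)) OR ((0 AND NOT 0) XOR 0)) -> 1
  row 7 [00111]: ((0 OR (NOT 1 IMPLIES 0)) OR ((1 AND NOT 1) XOR 0)) -> 1
  row 8 [01000]: ((0 OR (NOT 0 IMPLIES 1)) OR ((0 AND NOT 0) XOR 1)) -> 1
  row 9 [01001]: ((0 OR (NOT 0 IMPLIES 1)) OR ((1 AND NOT 1) XOR 1)) -> 1
  row 10 [01010]: ((0 OR (NOT 0 IMPLIES 1)) OR ((0 AND NOT 0) XOR 1)) -> 1
  row 11 [01011]: ((0 OR (NOT 0 IMPLIES 1)) OR ((1 AND NOT 1) XOR 1)) -> 1
  row 12 [01100]: ((0 OR (NOT 1 IMPLIES 1)) OR ((0 AND NOT 0) XOR 1)) -> 1
  row 13 [01101]: ((0 OR (NOT 1 IMPLIES 1)) OR ((1 AND NOT 1) XOR 1)) -> 1
  row 14 [01110]: ((0 OR (NOT 1 IMPLIES 1)) OR ((0 AND NOT 0) XOR 1)) -> 1
  row 15 [01111]: ((0 OR (NOT 1 IMPLIES 1)) OR ((1 AND NOT 1) XOR 1)) -> 1
  row 16 [10000]: ((1 OR (NOT 0 IMPLIES 0)) OR ((0 AND NOT 0) XOR 0)) -> 1
  row 17 [10001]: ((1 OR (NOT 0 IMPLIES 0)) OR ((1 AND NOT 1) XOR 0)) -> 1
  row 18 [10010]: ((1 OR (NOT 0 IMPLIES 0)) OR ((0 AND NOT 0) XOR 0)) -> 1
  row 19 [10011]: ((1 OR (NOT 0 IMPLIES 0)) OR ((1 AND NOT 1) XOR 0)) -> 1
  row 20 [10100]: ((1 OR (NOT 1 IMPLIES 0)) OR ((0 AND NOT 0) XOR 0)) -> 1
  row 21 [10101]: ((1 OR (NOT 1 IMPLIES 0)) OR ((1 AND NOT 1) XOR 0)) -> 1
  row 22 [10110]: ((1 OR (NOT 1 IMPLIES 0)) OR ((0 AND NOT 0) XOR 0)) -> 1
  row 23 [10111]: ((1 OR (NOT 1 IMPLIES 0)) OR ((1 AND NOT 1) XOR 0)) -> 1
  row 24 [11000]: ((1 OR (NOT 0 IMPLIES 1)) OR ((0 AND NOT 0) XOR 1)) -> 1
  row 25 [11001]: ((1 OR (NOT 0 IMPLIES 1)) OR ((1 AND NOT 1) XOR 1)) -> 1
  row 26 [11010]: ((1 OR (NOT 0 IMPLIES 1)) OR ((0 AND NOT 0) XOR 1)) -> 1
  row 27 [11011]: ((1 OR (NOT 0 IMPLIES 1)) OR ((1 AND NOT 1) XOR 1)) -> 1
  row 28 [11100]: ((1 OR (NOT 1 IMPLIES 1)) OR ((0 AND NOT 0) XOR 1)) -> 1
  row 29 [11101]: ((1 OR (NOT 1 IMPLIES 1)) OR ((1 AND NOT 1) XOR 1)) -> 1
  row 30 [11110]: ((1 OR (NOT 1 IMPLIES 1)) OR ((0 AND NOT 0) XOR 1)) -> 1
  row 31 [11111]: ((1 OR (NOT 1 IMPLIES 1)) OR ((1 AND NOT 1) XOR 1)) -> 1
Full result column, 4 rows per line (a,b,c fixed per line; d,e runs 00..11 left to right):
  rows 0-3 [a,b,c=000]: 0000  = hex 0
  rows 4-7 [a,b,c=001]: 1111  = hex F
  rows 8-11 [a,b,c=010]: 1111  = hex F
  rows 12-15 [a,b,c=011]: 1111  = hex F
  rows 16-19 [a,b,c=100]: 1111  = hex F
  rows 20-23 [a,b,c=101]: 1111  = hex F
  rows 24-27 [a,b,c=110]: 1111  = hex F
  rows 28-31 [a,b,c=111]: 1111  = hex F
Output column (row 0 .. row 31) = 00001111111111111111111111111111
Output column grouped in 4s = 0000 1111 1111 1111 1111 1111 1111 1111 = 0x0FFFFFFF
Convert to decimal digit by digit (value = value*16 + digit):
  0 -> 0
  0*16 + 15 (F) = 15
  15*16 + 15 (F) = 255
  255*16 + 15 (F) = 4095
  4095*16 + 15 (F) = 65535
  65535*16 + 15 (F) = 1048575
  1048575*16 + 15 (F) = 16777215
  16777215*16 + 15 (F) = 268435455
Decimal = 268435455

268435455


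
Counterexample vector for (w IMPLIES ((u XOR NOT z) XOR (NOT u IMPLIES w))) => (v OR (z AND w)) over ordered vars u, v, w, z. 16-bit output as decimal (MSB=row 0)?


F1 = (w IMPLIES ((u XOR NOT z) XOR (NOT u IMPLIES w)))
F2 = (v OR (z AND w))
Counterexample to F1=>F2 is where F1=1 and F2=0.
Evaluate each row (bits = u,v,w,z, MSB first):
  row 0 [0000]: F1=1 F2=0 -> F1&~F2 -> 1
  row 1 [0001]: F1=1 F2=0 -> F1&~F2 -> 1
  row 2 [0010]: F1=0 F2=0 -> F1&~F2 -> 0
  row 3 [0011]: F1=1 F2=1 -> F1&~F2 -> 0
  row 4 [0100]: F1=1 F2=1 -> F1&~F2 -> 0
  row 5 [0101]: F1=1 F2=1 -> F1&~F2 -> 0
  row 6 [0110]: F1=0 F2=1 -> F1&~F2 -> 0
  row 7 [0111]: F1=1 F2=1 -> F1&~F2 -> 0
  row 8 [1000]: F1=1 F2=0 -> F1&~F2 -> 1
  row 9 [1001]: F1=1 F2=0 -> F1&~F2 -> 1
  row 10 [1010]: F1=1 F2=0 -> F1&~F2 -> 1
  row 11 [1011]: F1=0 F2=1 -> F1&~F2 -> 0
  row 12 [1100]: F1=1 F2=1 -> F1&~F2 -> 0
  row 13 [1101]: F1=1 F2=1 -> F1&~F2 -> 0
  row 14 [1110]: F1=1 F2=1 -> F1&~F2 -> 0
  row 15 [1111]: F1=0 F2=1 -> F1&~F2 -> 0
Full result column, 4 rows per line (u,v fixed per line; w,z runs 00..11 left to right):
  rows 0-3 [u,v=00]: 1100  = hex C
  rows 4-7 [u,v=01]: 0000  = hex 0
  rows 8-11 [u,v=10]: 1110  = hex E
  rows 12-15 [u,v=11]: 0000  = hex 0
Counterexample vector (row 0 .. row 15) = 1100000011100000
Output column grouped in 4s = 1100 0000 1110 0000 = 0xC0E0
Convert to decimal digit by digit (value = value*16 + digit):
  C -> 12
  12*16 + 0 = 192
  192*16 + 14 (E) = 3086
  3086*16 + 0 = 49376
Decimal = 49376

49376


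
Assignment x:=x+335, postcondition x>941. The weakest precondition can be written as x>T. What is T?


Formula: wp(x:=E, P) = P[E/x] (substitute E for x in postcondition)
Step 1: Postcondition: x>941
Step 2: Substitute x+335 for x: x+335>941
Step 3: Solve for x: x > 941-335 = 606

606


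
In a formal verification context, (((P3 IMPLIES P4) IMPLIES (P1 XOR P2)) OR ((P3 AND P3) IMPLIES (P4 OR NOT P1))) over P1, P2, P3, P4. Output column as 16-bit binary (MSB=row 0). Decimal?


Formula: (((P3 IMPLIES P4) IMPLIES (P1 XOR P2)) OR ((P3 AND P3) IMPLIES (P4 OR NOT P1))) over P1, P2, P3, P4 (16 rows)
Evaluate each row (bits = P1,P2,P3,P4, MSB first):
  row 0 [0000]: (((0 IMPLIES 0) IMPLIES (0 XOR 0)) OR ((0 AND 0) IMPLIES (0 OR NOT 0))) -> 1
  row 1 [0001]: (((0 IMPLIES 1) IMPLIES (0 XOR 0)) OR ((0 AND 0) IMPLIES (1 OR NOT 0))) -> 1
  row 2 [0010]: (((1 IMPLIES 0) IMPLIES (0 XOR 0)) OR ((1 AND 1) IMPLIES (0 OR NOT 0))) -> 1
  row 3 [0011]: (((1 IMPLIES 1) IMPLIES (0 XOR 0)) OR ((1 AND 1) IMPLIES (1 OR NOT 0))) -> 1
  row 4 [0100]: (((0 IMPLIES 0) IMPLIES (0 XOR 1)) OR ((0 AND 0) IMPLIES (0 OR NOT 0))) -> 1
  row 5 [0101]: (((0 IMPLIES 1) IMPLIES (0 XOR 1)) OR ((0 AND 0) IMPLIES (1 OR NOT 0))) -> 1
  row 6 [0110]: (((1 IMPLIES 0) IMPLIES (0 XOR 1)) OR ((1 AND 1) IMPLIES (0 OR NOT 0))) -> 1
  row 7 [0111]: (((1 IMPLIES 1) IMPLIES (0 XOR 1)) OR ((1 AND 1) IMPLIES (1 OR NOT 0))) -> 1
  row 8 [1000]: (((0 IMPLIES 0) IMPLIES (1 XOR 0)) OR ((0 AND 0) IMPLIES (0 OR NOT 1))) -> 1
  row 9 [1001]: (((0 IMPLIES 1) IMPLIES (1 XOR 0)) OR ((0 AND 0) IMPLIES (1 OR NOT 1))) -> 1
  row 10 [1010]: (((1 IMPLIES 0) IMPLIES (1 XOR 0)) OR ((1 AND 1) IMPLIES (0 OR NOT 1))) -> 1
  row 11 [1011]: (((1 IMPLIES 1) IMPLIES (1 XOR 0)) OR ((1 AND 1) IMPLIES (1 OR NOT 1))) -> 1
  row 12 [1100]: (((0 IMPLIES 0) IMPLIES (1 XOR 1)) OR ((0 AND 0) IMPLIES (0 OR NOT 1))) -> 1
  row 13 [1101]: (((0 IMPLIES 1) IMPLIES (1 XOR 1)) OR ((0 AND 0) IMPLIES (1 OR NOT 1))) -> 1
  row 14 [1110]: (((1 IMPLIES 0) IMPLIES (1 XOR 1)) OR ((1 AND 1) IMPLIES (0 OR NOT 1))) -> 1
  row 15 [1111]: (((1 IMPLIES 1) IMPLIES (1 XOR 1)) OR ((1 AND 1) IMPLIES (1 OR NOT 1))) -> 1
Full result column, 4 rows per line (P1,P2 fixed per line; P3,P4 runs 00..11 left to right):
  rows 0-3 [P1,P2=00]: 1111  = hex F
  rows 4-7 [P1,P2=01]: 1111  = hex F
  rows 8-11 [P1,P2=10]: 1111  = hex F
  rows 12-15 [P1,P2=11]: 1111  = hex F
Output column (row 0 .. row 15) = 1111111111111111
Output column grouped in 4s = 1111 1111 1111 1111 = 0xFFFF
Convert to decimal digit by digit (value = value*16 + digit):
  F -> 15
  15*16 + 15 (F) = 255
  255*16 + 15 (F) = 4095
  4095*16 + 15 (F) = 65535
Decimal = 65535

65535


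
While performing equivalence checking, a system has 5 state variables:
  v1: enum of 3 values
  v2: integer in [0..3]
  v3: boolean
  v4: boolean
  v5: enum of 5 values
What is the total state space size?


State space = product of domain sizes of all variables.
Domain sizes:
  v1 (enum of 3 values): 3
  v2 (integer in [0..3]): 4
  v3 (boolean): 2
  v4 (boolean): 2
  v5 (enum of 5 values): 5
Product = 3 * 4 * 2 * 2 * 5 = 240

240


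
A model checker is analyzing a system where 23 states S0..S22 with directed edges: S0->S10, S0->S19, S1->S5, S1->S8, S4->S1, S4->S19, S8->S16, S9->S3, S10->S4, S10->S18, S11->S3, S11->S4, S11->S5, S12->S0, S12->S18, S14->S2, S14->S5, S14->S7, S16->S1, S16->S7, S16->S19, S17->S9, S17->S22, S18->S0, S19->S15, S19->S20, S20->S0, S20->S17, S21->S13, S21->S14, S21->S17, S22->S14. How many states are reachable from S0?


BFS from S0:
  layer 0: {S0}
  layer 1: {S10, S19}
  layer 2: {S4, S15, S18, S20}
  layer 3: {S1, S17}
  layer 4: {S5, S8, S9, S22}
  layer 5: {S3, S14, S16}
  layer 6: {S2, S7}
Reachable set: {S0, S1, S2, S3, S4, S5, S7, S8, S9, S10, S14, S15, S16, S17, S18, S19, S20, S22}
Count = 18

18


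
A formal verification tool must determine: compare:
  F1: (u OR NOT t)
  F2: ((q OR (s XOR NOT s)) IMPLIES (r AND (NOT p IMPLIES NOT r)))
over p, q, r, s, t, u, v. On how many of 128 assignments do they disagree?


F1 = (u OR NOT t)
F2 = ((q OR (s XOR NOT s)) IMPLIES (r AND (NOT p IMPLIES NOT r)))
Evaluate both on each of 128 rows (bits = p,q,r,s,t,u,v):
  row 0 [0000000]: F1=1 F2=0 (differ) -> 1
  row 1 [0000001]: F1=1 F2=0 (differ) -> 1
  row 2 [0000010]: F1=1 F2=0 (differ) -> 1
  row 3 [0000011]: F1=1 F2=0 (differ) -> 1
  row 4 [0000100]: F1=0 F2=0 -> 0
  (every remaining row is evaluated the same way; all 128 results are listed next)
Full result column, 8 rows per line (p,q,r,s fixed per line; t,u,v runs 000..111 left to right):
  rows 0-7 [p,q,r,s=0000]: 11110011  (ones: 6)
  rows 8-15 [p,q,r,s=0001]: 11110011  (ones: 6)
  rows 16-23 [p,q,r,s=0010]: 11110011  (ones: 6)
  rows 24-31 [p,q,r,s=0011]: 11110011  (ones: 6)
  rows 32-39 [p,q,r,s=0100]: 11110011  (ones: 6)
  rows 40-47 [p,q,r,s=0101]: 11110011  (ones: 6)
  rows 48-55 [p,q,r,s=0110]: 11110011  (ones: 6)
  rows 56-63 [p,q,r,s=0111]: 11110011  (ones: 6)
  rows 64-71 [p,q,r,s=1000]: 11110011  (ones: 6)
  rows 72-79 [p,q,r,s=1001]: 11110011  (ones: 6)
  rows 80-87 [p,q,r,s=1010]: 00001100  (ones: 2)
  rows 88-95 [p,q,r,s=1011]: 00001100  (ones: 2)
  rows 96-103 [p,q,r,s=1100]: 11110011  (ones: 6)
  rows 104-111 [p,q,r,s=1101]: 11110011  (ones: 6)
  rows 112-119 [p,q,r,s=1110]: 00001100  (ones: 2)
  rows 120-127 [p,q,r,s=1111]: 00001100  (ones: 2)
Disagreements = 6+6+6+6+6+6+6+6+6+6+2+2+6+6+2+2 = 80

80


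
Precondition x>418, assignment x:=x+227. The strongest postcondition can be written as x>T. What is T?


Formula: sp(P, x:=E) = exists old_x. (x = E[old_x/x]) AND P[old_x/x] (old_x is the value of x before the assignment; eliminate old_x by solving x = E[old_x/x] for old_x)
Step 1: Precondition P: x>418, i.e. old_x > 418
Step 2: Assignment gives x = old_x + 227, so old_x = x - 227
Step 3: Substitute into P: x - 227 > 418
Step 4: Simplify: x > 418+227 = 645

645


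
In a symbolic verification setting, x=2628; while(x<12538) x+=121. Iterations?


Step 1: x goes from 2628 toward 12538 by 121; the body runs while x<12538, so iterations = ceil((bound-start)/step)
Step 2: Distance=9910
Step 3: ceil(9910/121)=82

82


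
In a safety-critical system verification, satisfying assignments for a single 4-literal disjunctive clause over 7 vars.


Step 1: Total=2^7=128
Step 2: Unsat when all 4 false: 2^3=8
Step 3: Sat=128-8=120

120


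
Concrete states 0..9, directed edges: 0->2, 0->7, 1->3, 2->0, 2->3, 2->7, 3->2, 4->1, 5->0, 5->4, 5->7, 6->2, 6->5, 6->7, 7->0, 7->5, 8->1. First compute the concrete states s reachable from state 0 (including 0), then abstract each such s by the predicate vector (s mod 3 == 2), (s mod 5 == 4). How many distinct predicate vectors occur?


BFS from 0:
Concrete reachable: {0, 1, 2, 3, 4, 5, 7}
Abstract via predicates (s mod 3 == 2), (s mod 5 == 4):
  (0,0) <- {0, 1, 3, 7}
  (0,1) <- {4}
  (1,0) <- {2, 5}
Distinct abstract states = 3

3


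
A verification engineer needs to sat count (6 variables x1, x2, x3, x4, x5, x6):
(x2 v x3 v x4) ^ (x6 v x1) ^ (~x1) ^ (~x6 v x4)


CNF with 4 clauses over 6 vars (64 assignments).
An assignment satisfies CNF iff every clause has >=1 true literal.
Check each row (bits = x1,x2,x3,x4,x5,x6; clause T/F shown):
  row 0 [000000]: clauses=FFTT -> 0
  row 1 [000001]: clauses=FTTF -> 0
  row 2 [000010]: clauses=FFTT -> 0
  row 3 [000011]: clauses=FTTF -> 0
  row 4 [000100]: clauses=TFTT -> 0
  (every remaining row is evaluated the same way; all 64 results are listed next)
Full result column, 8 rows per line (x1,x2,x3 fixed per line; x4,x5,x6 runs 000..111 left to right):
  rows 0-7 [x1,x2,x3=000]: 00000101  (ones: 2)
  rows 8-15 [x1,x2,x3=001]: 00000101  (ones: 2)
  rows 16-23 [x1,x2,x3=010]: 00000101  (ones: 2)
  rows 24-31 [x1,x2,x3=011]: 00000101  (ones: 2)
  rows 32-39 [x1,x2,x3=100]: 00000000  (ones: 0)
  rows 40-47 [x1,x2,x3=101]: 00000000  (ones: 0)
  rows 48-55 [x1,x2,x3=110]: 00000000  (ones: 0)
  rows 56-63 [x1,x2,x3=111]: 00000000  (ones: 0)
Satisfying assignments = 2+2+2+2+0+0+0+0 = 8

8


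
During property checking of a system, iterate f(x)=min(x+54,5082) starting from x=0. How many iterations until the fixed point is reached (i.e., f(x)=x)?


Step 1: x=0, cap=5082, increment=54
Step 2: x grows by 54 each step until capped at 5082; fixed point is x=5082
Step 3: iterations = ceil(5082/54) = 95

95


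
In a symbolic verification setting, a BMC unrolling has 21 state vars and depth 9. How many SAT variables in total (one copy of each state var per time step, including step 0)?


BMC unrolls to depth k, creating one copy of each state var for steps 0..k.
Step count = 9 + 1 = 10 (steps 0 through 9)
Vars per step = 21
Total = 21 * 10 = 210

210


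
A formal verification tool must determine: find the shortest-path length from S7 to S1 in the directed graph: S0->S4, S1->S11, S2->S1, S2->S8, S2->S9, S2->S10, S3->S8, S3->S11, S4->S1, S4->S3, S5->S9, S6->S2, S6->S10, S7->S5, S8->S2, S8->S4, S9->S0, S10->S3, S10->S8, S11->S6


BFS layer-by-layer from S7:
  dist 0: {S7}
  dist 1: {S5}
  dist 2: {S9}
  dist 3: {S0}
  dist 4: {S4}
  dist 5: {S1, S3}
  -> S1 reached at distance 5
Shortest path length = 5

5


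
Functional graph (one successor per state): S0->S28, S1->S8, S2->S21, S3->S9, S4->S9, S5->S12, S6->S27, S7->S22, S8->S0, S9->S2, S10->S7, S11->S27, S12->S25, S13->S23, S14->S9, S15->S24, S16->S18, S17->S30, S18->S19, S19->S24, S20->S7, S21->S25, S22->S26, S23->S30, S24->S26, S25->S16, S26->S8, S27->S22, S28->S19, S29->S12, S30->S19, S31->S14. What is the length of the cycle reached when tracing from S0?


Trace from S0 until a state repeats:
  S0 -> S28 -> S19 -> S24 -> S26 -> S8 -> S0
S0 first seen at step 0, revisited at step 6.
Cycle length = 6 - 0 = 6

6


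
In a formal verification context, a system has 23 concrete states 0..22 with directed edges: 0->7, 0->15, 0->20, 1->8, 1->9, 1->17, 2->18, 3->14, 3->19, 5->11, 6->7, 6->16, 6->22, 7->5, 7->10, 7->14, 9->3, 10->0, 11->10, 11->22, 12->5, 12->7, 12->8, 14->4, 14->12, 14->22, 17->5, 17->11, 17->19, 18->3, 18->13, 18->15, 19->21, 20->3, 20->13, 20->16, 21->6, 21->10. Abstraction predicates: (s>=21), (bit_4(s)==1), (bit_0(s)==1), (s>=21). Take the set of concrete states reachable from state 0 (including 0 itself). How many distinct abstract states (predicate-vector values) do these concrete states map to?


BFS from 0:
Concrete reachable: {0, 3, 4, 5, 6, 7, 8, 10, 11, 12, 13, 14, 15, 16, 19, 20, 21, 22}
Abstract via predicates (s>=21), (bit_4(s)==1), (bit_0(s)==1), (s>=21):
  (0,0,0,0) <- {0, 4, 6, 8, 10, 12, 14}
  (0,0,1,0) <- {3, 5, 7, 11, 13, 15}
  (0,1,0,0) <- {16, 20}
  (0,1,1,0) <- {19}
  (1,1,0,1) <- {22}
  (1,1,1,1) <- {21}
Distinct abstract states = 6

6


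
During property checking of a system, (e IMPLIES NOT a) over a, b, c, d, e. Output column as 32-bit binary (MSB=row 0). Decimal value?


Formula: (e IMPLIES NOT a) over a, b, c, d, e (32 rows)
Evaluate each row (bits = a,b,c,d,e, MSB first):
  row 0 [00000]: (0 IMPLIES NOT 0) -> 1
  row 1 [00001]: (1 IMPLIES NOT 0) -> 1
  row 2 [00010]: (0 IMPLIES NOT 0) -> 1
  row 3 [00011]: (1 IMPLIES NOT 0) -> 1
  row 4 [00100]: (0 IMPLIES NOT 0) -> 1
  row 5 [00101]: (1 IMPLIES NOT 0) -> 1
  row 6 [00110]: (0 IMPLIES NOT 0) -> 1
  row 7 [00111]: (1 IMPLIES NOT 0) -> 1
  row 8 [01000]: (0 IMPLIES NOT 0) -> 1
  row 9 [01001]: (1 IMPLIES NOT 0) -> 1
  row 10 [01010]: (0 IMPLIES NOT 0) -> 1
  row 11 [01011]: (1 IMPLIES NOT 0) -> 1
  row 12 [01100]: (0 IMPLIES NOT 0) -> 1
  row 13 [01101]: (1 IMPLIES NOT 0) -> 1
  row 14 [01110]: (0 IMPLIES NOT 0) -> 1
  row 15 [01111]: (1 IMPLIES NOT 0) -> 1
  row 16 [10000]: (0 IMPLIES NOT 1) -> 1
  row 17 [10001]: (1 IMPLIES NOT 1) -> 0
  row 18 [10010]: (0 IMPLIES NOT 1) -> 1
  row 19 [10011]: (1 IMPLIES NOT 1) -> 0
  row 20 [10100]: (0 IMPLIES NOT 1) -> 1
  row 21 [10101]: (1 IMPLIES NOT 1) -> 0
  row 22 [10110]: (0 IMPLIES NOT 1) -> 1
  row 23 [10111]: (1 IMPLIES NOT 1) -> 0
  row 24 [11000]: (0 IMPLIES NOT 1) -> 1
  row 25 [11001]: (1 IMPLIES NOT 1) -> 0
  row 26 [11010]: (0 IMPLIES NOT 1) -> 1
  row 27 [11011]: (1 IMPLIES NOT 1) -> 0
  row 28 [11100]: (0 IMPLIES NOT 1) -> 1
  row 29 [11101]: (1 IMPLIES NOT 1) -> 0
  row 30 [11110]: (0 IMPLIES NOT 1) -> 1
  row 31 [11111]: (1 IMPLIES NOT 1) -> 0
Full result column, 4 rows per line (a,b,c fixed per line; d,e runs 00..11 left to right):
  rows 0-3 [a,b,c=000]: 1111  = hex F
  rows 4-7 [a,b,c=001]: 1111  = hex F
  rows 8-11 [a,b,c=010]: 1111  = hex F
  rows 12-15 [a,b,c=011]: 1111  = hex F
  rows 16-19 [a,b,c=100]: 1010  = hex A
  rows 20-23 [a,b,c=101]: 1010  = hex A
  rows 24-27 [a,b,c=110]: 1010  = hex A
  rows 28-31 [a,b,c=111]: 1010  = hex A
Output column (row 0 .. row 31) = 11111111111111111010101010101010
Output column grouped in 4s = 1111 1111 1111 1111 1010 1010 1010 1010 = 0xFFFFAAAA
Convert to decimal digit by digit (value = value*16 + digit):
  F -> 15
  15*16 + 15 (F) = 255
  255*16 + 15 (F) = 4095
  4095*16 + 15 (F) = 65535
  65535*16 + 10 (A) = 1048570
  1048570*16 + 10 (A) = 16777130
  16777130*16 + 10 (A) = 268434090
  268434090*16 + 10 (A) = 4294945450
Decimal = 4294945450

4294945450


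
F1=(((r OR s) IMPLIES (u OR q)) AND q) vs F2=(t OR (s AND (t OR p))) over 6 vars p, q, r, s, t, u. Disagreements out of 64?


F1 = (((r OR s) IMPLIES (u OR q)) AND q)
F2 = (t OR (s AND (t OR p)))
Evaluate both on each of 64 rows (bits = p,q,r,s,t,u):
  row 0 [000000]: F1=0 F2=0 -> 0
  row 1 [000001]: F1=0 F2=0 -> 0
  row 2 [000010]: F1=0 F2=1 (differ) -> 1
  row 3 [000011]: F1=0 F2=1 (differ) -> 1
  row 4 [000100]: F1=0 F2=0 -> 0
  (every remaining row is evaluated the same way; all 64 results are listed next)
Full result column, 8 rows per line (p,q,r fixed per line; s,t,u runs 000..111 left to right):
  rows 0-7 [p,q,r=000]: 00110011  (ones: 4)
  rows 8-15 [p,q,r=001]: 00110011  (ones: 4)
  rows 16-23 [p,q,r=010]: 11001100  (ones: 4)
  rows 24-31 [p,q,r=011]: 11001100  (ones: 4)
  rows 32-39 [p,q,r=100]: 00111111  (ones: 6)
  rows 40-47 [p,q,r=101]: 00111111  (ones: 6)
  rows 48-55 [p,q,r=110]: 11000000  (ones: 2)
  rows 56-63 [p,q,r=111]: 11000000  (ones: 2)
Disagreements = 4+4+4+4+6+6+2+2 = 32

32


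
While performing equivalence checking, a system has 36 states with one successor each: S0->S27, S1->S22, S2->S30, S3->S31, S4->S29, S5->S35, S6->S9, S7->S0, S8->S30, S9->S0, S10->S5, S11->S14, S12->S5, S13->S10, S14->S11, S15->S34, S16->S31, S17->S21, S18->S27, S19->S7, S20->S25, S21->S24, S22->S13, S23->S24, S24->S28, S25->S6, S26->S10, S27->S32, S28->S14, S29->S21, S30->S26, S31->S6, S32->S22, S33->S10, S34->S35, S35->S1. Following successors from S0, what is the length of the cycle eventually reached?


Trace from S0 until a state repeats:
  S0 -> S27 -> S32 -> S22 -> S13 -> S10 -> S5 -> S35 -> S1 -> S22
S22 first seen at step 3, revisited at step 9.
Cycle length = 9 - 3 = 6

6


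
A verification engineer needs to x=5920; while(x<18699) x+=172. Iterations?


Step 1: x goes from 5920 toward 18699 by 172; the body runs while x<18699, so iterations = ceil((bound-start)/step)
Step 2: Distance=12779
Step 3: ceil(12779/172)=75

75


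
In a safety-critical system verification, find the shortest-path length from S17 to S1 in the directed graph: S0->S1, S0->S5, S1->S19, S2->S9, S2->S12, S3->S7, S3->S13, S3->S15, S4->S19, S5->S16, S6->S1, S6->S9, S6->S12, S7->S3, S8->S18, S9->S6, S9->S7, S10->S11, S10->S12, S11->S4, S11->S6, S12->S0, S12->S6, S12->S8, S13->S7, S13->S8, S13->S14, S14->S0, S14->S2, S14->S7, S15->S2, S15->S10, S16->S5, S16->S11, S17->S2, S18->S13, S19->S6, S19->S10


BFS layer-by-layer from S17:
  dist 0: {S17}
  dist 1: {S2}
  dist 2: {S9, S12}
  dist 3: {S0, S6, S7, S8}
  dist 4: {S1, S3, S5, S18}
  -> S1 reached at distance 4
Shortest path length = 4

4


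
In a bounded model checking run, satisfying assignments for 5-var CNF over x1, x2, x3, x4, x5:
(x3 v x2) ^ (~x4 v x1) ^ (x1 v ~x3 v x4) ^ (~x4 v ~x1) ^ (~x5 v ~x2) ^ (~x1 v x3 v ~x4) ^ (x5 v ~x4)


CNF with 7 clauses over 5 vars (32 assignments).
An assignment satisfies CNF iff every clause has >=1 true literal.
Check each row (bits = x1,x2,x3,x4,x5; clause T/F shown):
  row 0 [00000]: clauses=FTTTTTT -> 0
  row 1 [00001]: clauses=FTTTTTT -> 0
  row 2 [00010]: clauses=FFTTTTF -> 0
  row 3 [00011]: clauses=FFTTTTT -> 0
  row 4 [00100]: clauses=TTFTTTT -> 0
  row 5 [00101]: clauses=TTFTTTT -> 0
  row 6 [00110]: clauses=TFTTTTF -> 0
  row 7 [00111]: clauses=TFTTTTT -> 0
  row 8 [01000]: clauses=TTTTTTT -> 1
  row 9 [01001]: clauses=TTTTFTT -> 0
  row 10 [01010]: clauses=TFTTTTF -> 0
  row 11 [01011]: clauses=TFTTFTT -> 0
  row 12 [01100]: clauses=TTFTTTT -> 0
  row 13 [01101]: clauses=TTFTFTT -> 0
  row 14 [01110]: clauses=TFTTTTF -> 0
  row 15 [01111]: clauses=TFTTFTT -> 0
  row 16 [10000]: clauses=FTTTTTT -> 0
  row 17 [10001]: clauses=FTTTTTT -> 0
  row 18 [10010]: clauses=FTTFTFF -> 0
  row 19 [10011]: clauses=FTTFTFT -> 0
  row 20 [10100]: clauses=TTTTTTT -> 1
  row 21 [10101]: clauses=TTTTTTT -> 1
  row 22 [10110]: clauses=TTTFTTF -> 0
  row 23 [10111]: clauses=TTTFTTT -> 0
  row 24 [11000]: clauses=TTTTTTT -> 1
  row 25 [11001]: clauses=TTTTFTT -> 0
  row 26 [11010]: clauses=TTTFTFF -> 0
  row 27 [11011]: clauses=TTTFFFT -> 0
  row 28 [11100]: clauses=TTTTTTT -> 1
  row 29 [11101]: clauses=TTTTFTT -> 0
  row 30 [11110]: clauses=TTTFTTF -> 0
  row 31 [11111]: clauses=TTTFFTT -> 0
Full result column, 8 rows per line (x1,x2 fixed per line; x3,x4,x5 runs 000..111 left to right):
  rows 0-7 [x1,x2=00]: 00000000  (ones: 0)
  rows 8-15 [x1,x2=01]: 10000000  (ones: 1)
  rows 16-23 [x1,x2=10]: 00001100  (ones: 2)
  rows 24-31 [x1,x2=11]: 10001000  (ones: 2)
Satisfying assignments = 0+1+2+2 = 5

5
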